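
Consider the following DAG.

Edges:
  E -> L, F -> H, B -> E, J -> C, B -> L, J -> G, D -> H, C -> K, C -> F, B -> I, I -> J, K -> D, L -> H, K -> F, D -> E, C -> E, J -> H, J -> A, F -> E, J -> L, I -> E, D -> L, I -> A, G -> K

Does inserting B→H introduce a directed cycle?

No

Adding B→H creates a cycle iff H can already reach B.
Explore from H: no path reaches B. The graph stays acyclic.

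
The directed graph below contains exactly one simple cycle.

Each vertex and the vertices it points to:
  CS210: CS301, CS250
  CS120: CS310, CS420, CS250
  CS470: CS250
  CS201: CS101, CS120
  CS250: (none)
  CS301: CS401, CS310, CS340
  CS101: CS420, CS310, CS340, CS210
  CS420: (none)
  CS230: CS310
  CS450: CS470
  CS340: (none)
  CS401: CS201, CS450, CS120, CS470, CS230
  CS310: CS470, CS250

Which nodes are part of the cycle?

CS101, CS201, CS210, CS301, CS401

DFS with gray/black marking from CS301:
CS301 gray
  CS401 gray
    CS201 gray
      CS101 gray
        CS420 gray
        CS420 black
        CS310 gray
          CS470 gray
            CS250 gray
            CS250 black
          CS470 black
          CS310→CS250: CS250 black — skip
        CS310 black
        CS340 gray
        CS340 black
        CS210 gray
          CS210→CS301: CS301 is gray → back edge
Back edge closes the cycle CS301 → CS401 → CS201 → CS101 → CS210 → CS301; its vertices are {CS101, CS201, CS210, CS301, CS401}.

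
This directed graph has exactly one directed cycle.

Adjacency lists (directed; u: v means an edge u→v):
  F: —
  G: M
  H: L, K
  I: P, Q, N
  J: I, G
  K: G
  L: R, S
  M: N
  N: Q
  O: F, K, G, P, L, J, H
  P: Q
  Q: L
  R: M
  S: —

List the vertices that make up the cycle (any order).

L, M, N, Q, R

DFS with gray/black marking from L:
L gray
  R gray
    M gray
      N gray
        Q gray
          Q→L: L is gray → back edge
Back edge closes the cycle L → R → M → N → Q → L; its vertices are {L, M, N, Q, R}.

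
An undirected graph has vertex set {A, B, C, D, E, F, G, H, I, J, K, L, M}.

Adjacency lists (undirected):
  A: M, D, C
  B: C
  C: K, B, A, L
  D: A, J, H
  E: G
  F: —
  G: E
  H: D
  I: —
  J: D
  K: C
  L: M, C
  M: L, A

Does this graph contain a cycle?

DFS, tracking each vertex's parent; an edge to a visited non-parent vertex closes a cycle.
Start from L:
visit L (parent –)
  visit M (parent L)
    M–L: parent, skip
    visit A (parent M)
      A–M: parent, skip
      visit D (parent A)
        D–A: parent, skip
        visit J (parent D)
          J–D: parent, skip
        visit H (parent D)
          H–D: parent, skip
      visit C (parent A)
        visit K (parent C)
          K–C: parent, skip
        visit B (parent C)
          B–C: parent, skip
        C–A: parent, skip
        C–L: L visited and ≠ parent → cycle
Cycle: L – M – A – C – L.

Yes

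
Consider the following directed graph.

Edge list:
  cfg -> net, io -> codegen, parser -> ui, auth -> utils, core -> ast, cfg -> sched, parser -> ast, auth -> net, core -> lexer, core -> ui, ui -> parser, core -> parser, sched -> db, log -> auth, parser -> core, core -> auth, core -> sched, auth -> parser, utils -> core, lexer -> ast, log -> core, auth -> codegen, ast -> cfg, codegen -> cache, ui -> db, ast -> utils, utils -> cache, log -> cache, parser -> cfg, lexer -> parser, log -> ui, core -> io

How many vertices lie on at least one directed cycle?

7

A vertex is on a directed cycle iff it belongs to a strongly connected component of size ≥ 2 (or has a self-loop).
The vertices on cycles are {ui, ast, auth, core, lexer, utils, parser} — 7 in total.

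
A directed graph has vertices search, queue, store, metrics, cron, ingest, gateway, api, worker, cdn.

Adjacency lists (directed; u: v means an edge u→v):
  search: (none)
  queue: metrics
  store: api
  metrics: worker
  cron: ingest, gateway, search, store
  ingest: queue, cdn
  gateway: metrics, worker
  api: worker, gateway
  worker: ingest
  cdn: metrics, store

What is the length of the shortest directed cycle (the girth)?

4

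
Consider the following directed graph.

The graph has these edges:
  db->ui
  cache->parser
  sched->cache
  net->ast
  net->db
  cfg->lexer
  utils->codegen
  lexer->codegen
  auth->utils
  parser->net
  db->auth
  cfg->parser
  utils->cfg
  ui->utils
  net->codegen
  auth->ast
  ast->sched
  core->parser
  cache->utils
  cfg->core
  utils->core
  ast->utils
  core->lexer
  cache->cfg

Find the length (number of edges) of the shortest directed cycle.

5

For each vertex v, BFS finds the shortest path from v back to v.
The shortest such closed walk is net → ast → utils → cfg → parser → net, length 5.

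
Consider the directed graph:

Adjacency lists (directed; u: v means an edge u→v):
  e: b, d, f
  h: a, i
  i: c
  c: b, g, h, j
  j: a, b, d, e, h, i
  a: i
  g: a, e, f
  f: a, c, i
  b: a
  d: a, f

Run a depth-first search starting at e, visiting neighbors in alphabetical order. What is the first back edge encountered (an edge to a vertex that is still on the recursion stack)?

DFS from e (visiting neighbors in alphabetical order); mark gray on enter, black on exit:
e gray
  b gray
    a gray
      i gray
        c gray
          c→b: b is gray → back edge
First back edge: c → b.

c->b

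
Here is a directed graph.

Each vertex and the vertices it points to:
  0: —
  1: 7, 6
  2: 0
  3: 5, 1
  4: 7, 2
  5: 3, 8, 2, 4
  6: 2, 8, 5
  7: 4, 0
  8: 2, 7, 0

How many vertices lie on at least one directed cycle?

6

A vertex is on a directed cycle iff it belongs to a strongly connected component of size ≥ 2 (or has a self-loop).
The vertices on cycles are {1, 3, 4, 5, 6, 7} — 6 in total.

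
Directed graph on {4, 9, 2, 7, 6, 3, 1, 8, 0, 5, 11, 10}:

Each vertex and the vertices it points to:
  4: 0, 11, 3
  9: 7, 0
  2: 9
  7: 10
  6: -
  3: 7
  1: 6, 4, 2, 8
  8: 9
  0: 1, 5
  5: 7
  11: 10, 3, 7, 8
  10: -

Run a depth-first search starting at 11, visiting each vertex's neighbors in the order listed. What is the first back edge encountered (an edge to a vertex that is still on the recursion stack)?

DFS from 11 (visiting each vertex's neighbors in the order listed); mark gray on enter, black on exit:
11 gray
  10 gray
  10 black
  3 gray
    7 gray
      7→10: 10 black — skip
    7 black
  3 black
  11→7: 7 black — skip
  8 gray
    9 gray
      9→7: 7 black — skip
      0 gray
        1 gray
          6 gray
          6 black
          4 gray
            4→0: 0 is gray → back edge
First back edge: 4 → 0.

4→0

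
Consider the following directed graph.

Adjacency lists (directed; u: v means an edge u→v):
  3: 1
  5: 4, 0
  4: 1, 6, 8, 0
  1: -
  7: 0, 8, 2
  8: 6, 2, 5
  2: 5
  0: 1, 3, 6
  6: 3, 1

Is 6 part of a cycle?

No

6 lies on a cycle iff there is a path from 6 back to itself.
Exploring from 6, it never reaches itself; equivalently, its strongly connected component is a singleton.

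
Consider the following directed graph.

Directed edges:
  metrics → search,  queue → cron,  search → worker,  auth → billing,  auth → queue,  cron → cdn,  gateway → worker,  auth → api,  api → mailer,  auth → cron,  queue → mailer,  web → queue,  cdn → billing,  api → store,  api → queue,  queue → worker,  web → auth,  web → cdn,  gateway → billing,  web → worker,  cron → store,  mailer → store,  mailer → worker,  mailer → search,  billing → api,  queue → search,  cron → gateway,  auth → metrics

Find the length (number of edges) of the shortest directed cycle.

5

For each vertex v, BFS finds the shortest path from v back to v.
The shortest such closed walk is api → queue → cron → cdn → billing → api, length 5.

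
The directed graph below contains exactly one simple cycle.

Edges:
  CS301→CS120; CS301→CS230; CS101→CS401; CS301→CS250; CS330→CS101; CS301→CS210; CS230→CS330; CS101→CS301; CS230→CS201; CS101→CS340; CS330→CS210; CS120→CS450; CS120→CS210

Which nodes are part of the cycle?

CS101, CS230, CS301, CS330

DFS with gray/black marking from CS101:
CS101 gray
  CS340 gray
  CS340 black
  CS401 gray
  CS401 black
  CS301 gray
    CS120 gray
      CS210 gray
      CS210 black
      CS450 gray
      CS450 black
    CS120 black
    CS230 gray
      CS330 gray
        CS330→CS101: CS101 is gray → back edge
Back edge closes the cycle CS101 → CS301 → CS230 → CS330 → CS101; its vertices are {CS101, CS230, CS301, CS330}.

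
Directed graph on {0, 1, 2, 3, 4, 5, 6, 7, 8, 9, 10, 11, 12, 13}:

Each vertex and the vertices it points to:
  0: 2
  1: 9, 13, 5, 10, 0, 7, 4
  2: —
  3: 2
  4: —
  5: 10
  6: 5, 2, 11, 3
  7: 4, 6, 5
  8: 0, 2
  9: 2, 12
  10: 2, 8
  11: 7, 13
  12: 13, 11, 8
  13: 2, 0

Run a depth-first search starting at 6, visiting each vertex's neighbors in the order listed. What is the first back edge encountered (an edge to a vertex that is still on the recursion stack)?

7->6

DFS from 6 (visiting each vertex's neighbors in the order listed); mark gray on enter, black on exit:
6 gray
  5 gray
    10 gray
      2 gray
      2 black
      8 gray
        0 gray
          0→2: 2 black — skip
        0 black
        8→2: 2 black — skip
      8 black
    10 black
  5 black
  6→2: 2 black — skip
  11 gray
    7 gray
      4 gray
      4 black
      7→6: 6 is gray → back edge
First back edge: 7 → 6.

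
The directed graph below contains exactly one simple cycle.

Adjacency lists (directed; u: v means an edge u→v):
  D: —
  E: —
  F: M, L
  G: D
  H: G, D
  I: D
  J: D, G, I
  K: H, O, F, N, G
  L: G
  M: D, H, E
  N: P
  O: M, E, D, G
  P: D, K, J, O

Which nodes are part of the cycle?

DFS with gray/black marking from P:
P gray
  D gray
  D black
  K gray
    H gray
      G gray
        G→D: D black — skip
      G black
      H→D: D black — skip
    H black
    O gray
      M gray
        M→D: D black — skip
        M→H: H black — skip
        E gray
        E black
      M black
      O→E: E black — skip
      O→D: D black — skip
      O→G: G black — skip
    O black
    F gray
      F→M: M black — skip
      L gray
        L→G: G black — skip
      L black
    F black
    N gray
      N→P: P is gray → back edge
Back edge closes the cycle P → K → N → P; its vertices are {K, N, P}.

K, N, P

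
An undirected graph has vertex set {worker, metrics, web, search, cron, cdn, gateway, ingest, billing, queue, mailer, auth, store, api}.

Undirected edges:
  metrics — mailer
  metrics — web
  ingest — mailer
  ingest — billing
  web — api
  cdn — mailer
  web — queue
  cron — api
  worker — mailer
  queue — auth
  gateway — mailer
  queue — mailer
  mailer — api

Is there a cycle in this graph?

Yes

DFS, tracking each vertex's parent; an edge to a visited non-parent vertex closes a cycle.
Start from billing:
visit billing (parent –)
  visit ingest (parent billing)
    ingest–billing: parent, skip
    visit mailer (parent ingest)
      visit cdn (parent mailer)
        cdn–mailer: parent, skip
      visit worker (parent mailer)
        worker–mailer: parent, skip
      mailer–ingest: parent, skip
      visit gateway (parent mailer)
        gateway–mailer: parent, skip
      visit api (parent mailer)
        visit web (parent api)
          visit queue (parent web)
            queue–mailer: mailer visited and ≠ parent → cycle
Cycle: mailer – api – web – queue – mailer.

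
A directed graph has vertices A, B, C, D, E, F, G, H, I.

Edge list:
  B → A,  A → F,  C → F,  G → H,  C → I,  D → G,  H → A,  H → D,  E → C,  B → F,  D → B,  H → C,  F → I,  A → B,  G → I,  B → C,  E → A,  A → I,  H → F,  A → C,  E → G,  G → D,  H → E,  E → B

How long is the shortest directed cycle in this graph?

2

For each vertex v, BFS finds the shortest path from v back to v.
The shortest such closed walk is G → D → G, length 2.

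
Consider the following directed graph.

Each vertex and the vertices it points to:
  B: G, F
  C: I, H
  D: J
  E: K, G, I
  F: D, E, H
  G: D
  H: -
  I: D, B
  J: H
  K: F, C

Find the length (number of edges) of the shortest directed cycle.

3

For each vertex v, BFS finds the shortest path from v back to v.
The shortest such closed walk is F → E → K → F, length 3.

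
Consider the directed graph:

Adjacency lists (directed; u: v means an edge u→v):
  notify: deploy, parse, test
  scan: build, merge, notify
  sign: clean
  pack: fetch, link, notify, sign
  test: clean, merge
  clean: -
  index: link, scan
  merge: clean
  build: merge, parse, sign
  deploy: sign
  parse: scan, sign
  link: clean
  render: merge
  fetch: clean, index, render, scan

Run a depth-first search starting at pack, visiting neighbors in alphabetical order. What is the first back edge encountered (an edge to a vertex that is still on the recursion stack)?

parse->scan

DFS from pack (visiting neighbors in alphabetical order); mark gray on enter, black on exit:
pack gray
  fetch gray
    clean gray
    clean black
    index gray
      link gray
        link→clean: clean black — skip
      link black
      scan gray
        build gray
          merge gray
            merge→clean: clean black — skip
          merge black
          parse gray
            parse→scan: scan is gray → back edge
First back edge: parse → scan.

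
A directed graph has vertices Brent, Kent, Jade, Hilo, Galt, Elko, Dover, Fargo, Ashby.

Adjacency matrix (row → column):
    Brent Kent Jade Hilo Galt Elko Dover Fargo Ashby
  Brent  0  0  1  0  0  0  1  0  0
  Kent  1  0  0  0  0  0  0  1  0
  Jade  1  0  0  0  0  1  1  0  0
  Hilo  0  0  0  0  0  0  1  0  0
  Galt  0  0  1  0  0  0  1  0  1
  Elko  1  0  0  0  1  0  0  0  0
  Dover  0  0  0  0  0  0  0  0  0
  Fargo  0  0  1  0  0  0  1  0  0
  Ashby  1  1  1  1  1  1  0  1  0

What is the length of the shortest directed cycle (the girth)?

2

For each vertex v, BFS finds the shortest path from v back to v.
The shortest such closed walk is Ashby → Galt → Ashby, length 2.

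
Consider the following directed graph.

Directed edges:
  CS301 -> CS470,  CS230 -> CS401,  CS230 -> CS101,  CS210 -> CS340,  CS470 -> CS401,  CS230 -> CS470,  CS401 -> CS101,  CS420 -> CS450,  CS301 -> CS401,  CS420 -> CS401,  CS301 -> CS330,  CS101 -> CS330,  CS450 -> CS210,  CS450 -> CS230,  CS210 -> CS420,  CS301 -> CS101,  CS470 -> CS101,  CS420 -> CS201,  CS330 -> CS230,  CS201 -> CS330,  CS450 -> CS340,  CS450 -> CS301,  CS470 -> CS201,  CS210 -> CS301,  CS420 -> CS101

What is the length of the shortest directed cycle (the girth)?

3

For each vertex v, BFS finds the shortest path from v back to v.
The shortest such closed walk is CS450 → CS210 → CS420 → CS450, length 3.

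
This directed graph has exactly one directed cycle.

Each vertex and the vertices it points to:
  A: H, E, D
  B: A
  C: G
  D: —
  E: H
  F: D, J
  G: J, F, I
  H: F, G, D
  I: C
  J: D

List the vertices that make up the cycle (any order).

DFS with gray/black marking from G:
G gray
  J gray
    D gray
    D black
  J black
  F gray
    F→D: D black — skip
    F→J: J black — skip
  F black
  I gray
    C gray
      C→G: G is gray → back edge
Back edge closes the cycle G → I → C → G; its vertices are {C, G, I}.

C, G, I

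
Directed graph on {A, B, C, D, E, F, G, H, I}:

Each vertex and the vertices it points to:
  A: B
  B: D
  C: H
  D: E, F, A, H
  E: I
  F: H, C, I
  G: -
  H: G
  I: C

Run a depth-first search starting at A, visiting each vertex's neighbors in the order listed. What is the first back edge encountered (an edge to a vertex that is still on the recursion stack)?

D→A

DFS from A (visiting each vertex's neighbors in the order listed); mark gray on enter, black on exit:
A gray
  B gray
    D gray
      E gray
        I gray
          C gray
            H gray
              G gray
              G black
            H black
          C black
        I black
      E black
      F gray
        F→H: H black — skip
        F→C: C black — skip
        F→I: I black — skip
      F black
      D→A: A is gray → back edge
First back edge: D → A.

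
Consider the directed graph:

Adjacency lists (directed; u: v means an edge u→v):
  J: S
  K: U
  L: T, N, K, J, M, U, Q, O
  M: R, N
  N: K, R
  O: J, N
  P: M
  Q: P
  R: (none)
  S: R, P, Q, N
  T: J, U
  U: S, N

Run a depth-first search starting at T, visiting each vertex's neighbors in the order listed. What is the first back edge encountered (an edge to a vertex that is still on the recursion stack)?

U->S

DFS from T (visiting each vertex's neighbors in the order listed); mark gray on enter, black on exit:
T gray
  J gray
    S gray
      R gray
      R black
      P gray
        M gray
          M→R: R black — skip
          N gray
            K gray
              U gray
                U→S: S is gray → back edge
First back edge: U → S.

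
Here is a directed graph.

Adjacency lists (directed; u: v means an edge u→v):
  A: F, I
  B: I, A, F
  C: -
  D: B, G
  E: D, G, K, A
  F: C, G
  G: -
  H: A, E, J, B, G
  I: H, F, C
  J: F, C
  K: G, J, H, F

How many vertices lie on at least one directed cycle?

7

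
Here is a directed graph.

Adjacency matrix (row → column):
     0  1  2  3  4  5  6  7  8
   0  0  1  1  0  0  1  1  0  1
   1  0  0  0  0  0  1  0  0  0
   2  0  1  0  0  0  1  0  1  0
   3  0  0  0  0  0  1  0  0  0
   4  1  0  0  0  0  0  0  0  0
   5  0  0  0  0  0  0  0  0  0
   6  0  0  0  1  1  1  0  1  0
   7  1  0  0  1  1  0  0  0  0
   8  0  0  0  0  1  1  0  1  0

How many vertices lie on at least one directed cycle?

6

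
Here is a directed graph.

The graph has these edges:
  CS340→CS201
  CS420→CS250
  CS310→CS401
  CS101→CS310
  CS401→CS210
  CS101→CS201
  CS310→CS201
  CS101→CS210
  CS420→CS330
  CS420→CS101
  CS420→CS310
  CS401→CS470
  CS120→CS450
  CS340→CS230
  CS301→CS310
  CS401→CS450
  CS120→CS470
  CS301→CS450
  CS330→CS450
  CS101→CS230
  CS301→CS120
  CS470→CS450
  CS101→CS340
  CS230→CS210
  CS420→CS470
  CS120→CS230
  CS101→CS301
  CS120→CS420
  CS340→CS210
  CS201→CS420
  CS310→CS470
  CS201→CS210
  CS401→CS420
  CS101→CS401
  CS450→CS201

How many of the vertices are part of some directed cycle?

A vertex is on a directed cycle iff it belongs to a strongly connected component of size ≥ 2 (or has a self-loop).
The vertices on cycles are {CS101, CS120, CS201, CS301, CS310, CS330, CS340, CS401, CS420, CS450, CS470} — 11 in total.

11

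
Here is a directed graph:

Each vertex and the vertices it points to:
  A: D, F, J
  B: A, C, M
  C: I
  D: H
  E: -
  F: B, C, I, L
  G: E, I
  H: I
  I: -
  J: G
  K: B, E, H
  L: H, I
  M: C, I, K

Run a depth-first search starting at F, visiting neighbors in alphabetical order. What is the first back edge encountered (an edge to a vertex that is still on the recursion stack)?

DFS from F (visiting neighbors in alphabetical order); mark gray on enter, black on exit:
F gray
  B gray
    A gray
      D gray
        H gray
          I gray
          I black
        H black
      D black
      A→F: F is gray → back edge
First back edge: A → F.

A->F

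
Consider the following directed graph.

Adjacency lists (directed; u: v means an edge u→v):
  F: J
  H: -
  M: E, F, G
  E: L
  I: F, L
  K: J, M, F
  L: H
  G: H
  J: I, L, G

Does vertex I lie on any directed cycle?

I is on a cycle iff I can reach itself via ≥1 edge.
I → F → J → I — yes.

Yes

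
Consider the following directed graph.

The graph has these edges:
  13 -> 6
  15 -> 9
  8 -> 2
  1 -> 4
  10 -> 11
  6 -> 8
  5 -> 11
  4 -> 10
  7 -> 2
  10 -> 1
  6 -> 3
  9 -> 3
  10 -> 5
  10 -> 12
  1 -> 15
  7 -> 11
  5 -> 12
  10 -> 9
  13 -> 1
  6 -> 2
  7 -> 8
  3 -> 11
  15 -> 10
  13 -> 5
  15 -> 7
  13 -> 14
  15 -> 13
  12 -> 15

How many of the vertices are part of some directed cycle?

7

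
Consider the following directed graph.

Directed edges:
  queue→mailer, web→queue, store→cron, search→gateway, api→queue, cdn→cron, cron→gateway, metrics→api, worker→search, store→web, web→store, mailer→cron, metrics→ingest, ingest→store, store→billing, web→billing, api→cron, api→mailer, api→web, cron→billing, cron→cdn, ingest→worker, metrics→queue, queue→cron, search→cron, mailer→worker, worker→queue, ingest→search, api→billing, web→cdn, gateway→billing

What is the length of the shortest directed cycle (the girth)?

2

For each vertex v, BFS finds the shortest path from v back to v.
The shortest such closed walk is web → store → web, length 2.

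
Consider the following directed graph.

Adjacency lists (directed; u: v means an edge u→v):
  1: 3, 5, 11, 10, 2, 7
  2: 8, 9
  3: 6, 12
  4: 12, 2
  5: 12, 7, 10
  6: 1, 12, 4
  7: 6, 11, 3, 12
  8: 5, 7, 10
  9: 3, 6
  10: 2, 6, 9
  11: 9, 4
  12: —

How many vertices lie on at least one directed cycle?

11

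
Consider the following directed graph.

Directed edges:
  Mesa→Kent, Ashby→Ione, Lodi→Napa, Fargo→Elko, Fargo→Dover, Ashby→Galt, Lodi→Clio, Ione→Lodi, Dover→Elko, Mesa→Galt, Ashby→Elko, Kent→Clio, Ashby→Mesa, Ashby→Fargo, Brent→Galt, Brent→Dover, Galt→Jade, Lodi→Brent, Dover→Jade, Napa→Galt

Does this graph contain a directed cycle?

DFS with white/gray/black marking, starting from Elko:
Elko gray
Elko black
Jade gray
Jade black
Mesa gray
  Kent gray
    Clio gray
    Clio black
  Kent black
  Galt gray
    Galt→Jade: Jade black — skip
  Galt black
Mesa black
Brent gray
  Brent→Galt: Galt black — skip
  Dover gray
    Dover→Elko: Elko black — skip
    Dover→Jade: Jade black — skip
  Dover black
Brent black
Fargo gray
  Fargo→Dover: Dover black — skip
  Fargo→Elko: Elko black — skip
Fargo black
Ashby gray
  Ashby→Elko: Elko black — skip
  Ashby→Fargo: Fargo black — skip
  Ashby→Galt: Galt black — skip
  Ione gray
    Lodi gray
      Lodi→Clio: Clio black — skip
      Lodi→Brent: Brent black — skip
      Napa gray
        Napa→Galt: Galt black — skip
      Napa black
    Lodi black
  Ione black
  Ashby→Mesa: Mesa black — skip
Ashby black
Every edge goes to a white or black vertex — no back edge, so the graph is acyclic.

No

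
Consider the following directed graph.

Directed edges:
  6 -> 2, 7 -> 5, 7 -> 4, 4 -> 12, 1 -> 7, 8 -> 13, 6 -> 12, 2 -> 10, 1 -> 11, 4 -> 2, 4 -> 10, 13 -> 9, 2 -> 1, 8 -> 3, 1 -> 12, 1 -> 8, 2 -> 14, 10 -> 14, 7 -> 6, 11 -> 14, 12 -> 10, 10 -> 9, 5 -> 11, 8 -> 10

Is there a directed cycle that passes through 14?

No

14 lies on a cycle iff there is a path from 14 back to itself.
Exploring from 14, it never reaches itself; equivalently, its strongly connected component is a singleton.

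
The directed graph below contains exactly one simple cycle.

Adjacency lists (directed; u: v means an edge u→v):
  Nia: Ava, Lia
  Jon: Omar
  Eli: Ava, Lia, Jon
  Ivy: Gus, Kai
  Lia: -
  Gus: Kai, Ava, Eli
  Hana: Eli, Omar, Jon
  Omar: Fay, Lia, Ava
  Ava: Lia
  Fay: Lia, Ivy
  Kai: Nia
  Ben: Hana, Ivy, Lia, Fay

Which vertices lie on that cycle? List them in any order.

Eli, Fay, Gus, Ivy, Jon, Omar

DFS with gray/black marking from Ivy:
Ivy gray
  Gus gray
    Kai gray
      Nia gray
        Ava gray
          Lia gray
          Lia black
        Ava black
        Nia→Lia: Lia black — skip
      Nia black
    Kai black
    Gus→Ava: Ava black — skip
    Eli gray
      Eli→Ava: Ava black — skip
      Eli→Lia: Lia black — skip
      Jon gray
        Omar gray
          Fay gray
            Fay→Lia: Lia black — skip
            Fay→Ivy: Ivy is gray → back edge
Back edge closes the cycle Ivy → Gus → Eli → Jon → Omar → Fay → Ivy; its vertices are {Eli, Fay, Gus, Ivy, Jon, Omar}.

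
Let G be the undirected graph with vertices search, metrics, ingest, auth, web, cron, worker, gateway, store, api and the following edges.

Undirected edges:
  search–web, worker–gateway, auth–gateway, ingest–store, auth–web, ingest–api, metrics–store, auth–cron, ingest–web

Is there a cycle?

No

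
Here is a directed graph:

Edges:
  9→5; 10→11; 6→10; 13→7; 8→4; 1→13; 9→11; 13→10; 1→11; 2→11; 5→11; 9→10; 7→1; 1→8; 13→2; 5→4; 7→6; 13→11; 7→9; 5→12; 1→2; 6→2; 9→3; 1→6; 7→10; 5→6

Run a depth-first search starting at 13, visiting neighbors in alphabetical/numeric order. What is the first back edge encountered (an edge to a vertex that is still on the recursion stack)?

1→13

DFS from 13 (visiting neighbors in alphabetical/numeric order); mark gray on enter, black on exit:
13 gray
  2 gray
    11 gray
    11 black
  2 black
  7 gray
    1 gray
      1→2: 2 black — skip
      6 gray
        6→2: 2 black — skip
        10 gray
          10→11: 11 black — skip
        10 black
      6 black
      8 gray
        4 gray
        4 black
      8 black
      1→11: 11 black — skip
      1→13: 13 is gray → back edge
First back edge: 1 → 13.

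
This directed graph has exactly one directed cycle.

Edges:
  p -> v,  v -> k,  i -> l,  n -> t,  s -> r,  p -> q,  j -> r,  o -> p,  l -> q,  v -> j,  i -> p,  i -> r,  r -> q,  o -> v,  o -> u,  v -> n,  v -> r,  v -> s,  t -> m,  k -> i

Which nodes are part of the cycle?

DFS with gray/black marking from v:
v gray
  r gray
    q gray
    q black
  r black
  k gray
    i gray
      i→r: r black — skip
      l gray
        l→q: q black — skip
      l black
      p gray
        p→q: q black — skip
        p→v: v is gray → back edge
Back edge closes the cycle v → k → i → p → v; its vertices are {i, k, p, v}.

i, k, p, v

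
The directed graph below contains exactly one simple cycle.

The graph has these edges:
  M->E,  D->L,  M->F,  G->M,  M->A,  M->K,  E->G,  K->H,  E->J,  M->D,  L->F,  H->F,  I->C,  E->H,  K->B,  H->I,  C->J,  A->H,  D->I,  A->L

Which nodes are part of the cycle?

DFS with gray/black marking from M:
M gray
  A gray
    H gray
      I gray
        C gray
          J gray
          J black
        C black
      I black
      F gray
      F black
    H black
    L gray
      L→F: F black — skip
    L black
  A black
  M→F: F black — skip
  K gray
    K→H: H black — skip
    B gray
    B black
  K black
  E gray
    G gray
      G→M: M is gray → back edge
Back edge closes the cycle M → E → G → M; its vertices are {E, G, M}.

E, G, M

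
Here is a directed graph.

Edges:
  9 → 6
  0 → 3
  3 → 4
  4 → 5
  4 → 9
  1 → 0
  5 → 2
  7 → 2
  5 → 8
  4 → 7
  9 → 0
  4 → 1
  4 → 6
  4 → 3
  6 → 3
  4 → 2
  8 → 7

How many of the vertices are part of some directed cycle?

A vertex is on a directed cycle iff it belongs to a strongly connected component of size ≥ 2 (or has a self-loop).
The vertices on cycles are {0, 1, 3, 4, 6, 9} — 6 in total.

6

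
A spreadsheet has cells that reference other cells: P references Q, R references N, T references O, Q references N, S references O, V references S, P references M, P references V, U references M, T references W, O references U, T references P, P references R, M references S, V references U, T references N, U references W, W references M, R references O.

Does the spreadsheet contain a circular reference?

DFS with white/gray/black marking, starting from V:
V gray
  U gray
    W gray
      M gray
        S gray
          O gray
            O→U: U is gray → back edge
Back edge found, so a cycle exists: U → W → M → S → O → U.

Yes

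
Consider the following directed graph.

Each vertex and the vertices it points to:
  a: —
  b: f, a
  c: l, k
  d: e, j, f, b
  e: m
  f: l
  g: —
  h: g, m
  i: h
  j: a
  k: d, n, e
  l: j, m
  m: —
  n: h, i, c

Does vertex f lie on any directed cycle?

No

f lies on a cycle iff there is a path from f back to itself.
Exploring from f, it never reaches itself; equivalently, its strongly connected component is a singleton.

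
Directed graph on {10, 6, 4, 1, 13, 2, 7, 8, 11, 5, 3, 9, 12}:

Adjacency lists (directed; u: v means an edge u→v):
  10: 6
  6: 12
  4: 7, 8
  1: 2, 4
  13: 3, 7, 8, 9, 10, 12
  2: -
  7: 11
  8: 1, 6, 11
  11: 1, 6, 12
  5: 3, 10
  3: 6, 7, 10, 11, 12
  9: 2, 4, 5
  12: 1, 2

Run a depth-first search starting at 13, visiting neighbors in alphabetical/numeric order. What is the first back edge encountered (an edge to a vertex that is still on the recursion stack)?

11->1

DFS from 13 (visiting neighbors in alphabetical/numeric order); mark gray on enter, black on exit:
13 gray
  3 gray
    6 gray
      12 gray
        1 gray
          2 gray
          2 black
          4 gray
            7 gray
              11 gray
                11→1: 1 is gray → back edge
First back edge: 11 → 1.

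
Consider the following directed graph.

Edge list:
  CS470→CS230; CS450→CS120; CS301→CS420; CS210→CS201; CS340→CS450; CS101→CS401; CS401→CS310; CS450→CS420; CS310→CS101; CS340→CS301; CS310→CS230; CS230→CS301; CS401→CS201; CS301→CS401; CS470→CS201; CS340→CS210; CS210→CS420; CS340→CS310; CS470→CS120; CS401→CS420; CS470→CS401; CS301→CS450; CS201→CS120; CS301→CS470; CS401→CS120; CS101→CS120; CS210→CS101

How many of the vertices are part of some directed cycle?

A vertex is on a directed cycle iff it belongs to a strongly connected component of size ≥ 2 (or has a self-loop).
The vertices on cycles are {CS101, CS230, CS301, CS310, CS401, CS470} — 6 in total.

6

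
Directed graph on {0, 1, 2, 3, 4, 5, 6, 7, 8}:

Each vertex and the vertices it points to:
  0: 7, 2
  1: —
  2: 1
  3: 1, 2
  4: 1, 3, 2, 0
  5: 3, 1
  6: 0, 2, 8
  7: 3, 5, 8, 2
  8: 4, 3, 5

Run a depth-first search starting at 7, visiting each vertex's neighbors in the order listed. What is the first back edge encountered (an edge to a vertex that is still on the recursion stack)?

DFS from 7 (visiting each vertex's neighbors in the order listed); mark gray on enter, black on exit:
7 gray
  3 gray
    1 gray
    1 black
    2 gray
      2→1: 1 black — skip
    2 black
  3 black
  5 gray
    5→3: 3 black — skip
    5→1: 1 black — skip
  5 black
  8 gray
    4 gray
      4→1: 1 black — skip
      4→3: 3 black — skip
      4→2: 2 black — skip
      0 gray
        0→7: 7 is gray → back edge
First back edge: 0 → 7.

0→7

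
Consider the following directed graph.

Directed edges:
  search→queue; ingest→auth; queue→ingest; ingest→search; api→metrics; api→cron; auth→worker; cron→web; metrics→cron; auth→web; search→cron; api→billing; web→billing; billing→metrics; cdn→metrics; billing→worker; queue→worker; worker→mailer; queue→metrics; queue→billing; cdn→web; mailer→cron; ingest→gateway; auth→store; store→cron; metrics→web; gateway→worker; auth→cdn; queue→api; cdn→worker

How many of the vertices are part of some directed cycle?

9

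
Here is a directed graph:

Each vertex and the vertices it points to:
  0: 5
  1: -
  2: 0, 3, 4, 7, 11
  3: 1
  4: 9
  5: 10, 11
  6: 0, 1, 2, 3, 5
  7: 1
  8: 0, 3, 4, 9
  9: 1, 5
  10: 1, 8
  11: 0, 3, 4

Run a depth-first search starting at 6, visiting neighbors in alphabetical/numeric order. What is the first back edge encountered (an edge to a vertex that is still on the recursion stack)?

8->0

DFS from 6 (visiting neighbors in alphabetical/numeric order); mark gray on enter, black on exit:
6 gray
  0 gray
    5 gray
      10 gray
        1 gray
        1 black
        8 gray
          8→0: 0 is gray → back edge
First back edge: 8 → 0.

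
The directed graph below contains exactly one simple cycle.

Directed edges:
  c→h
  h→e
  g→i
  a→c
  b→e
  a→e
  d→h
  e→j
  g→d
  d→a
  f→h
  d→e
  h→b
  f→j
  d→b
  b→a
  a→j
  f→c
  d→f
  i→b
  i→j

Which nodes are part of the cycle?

DFS with gray/black marking from c:
c gray
  h gray
    e gray
      j gray
      j black
    e black
    b gray
      a gray
        a→c: c is gray → back edge
Back edge closes the cycle c → h → b → a → c; its vertices are {a, b, c, h}.

a, b, c, h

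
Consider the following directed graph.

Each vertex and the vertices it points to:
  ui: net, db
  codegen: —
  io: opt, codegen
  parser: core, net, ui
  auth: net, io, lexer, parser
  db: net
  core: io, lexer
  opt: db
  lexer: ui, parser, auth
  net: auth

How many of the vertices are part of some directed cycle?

9

A vertex is on a directed cycle iff it belongs to a strongly connected component of size ≥ 2 (or has a self-loop).
The vertices on cycles are {db, io, ui, net, opt, auth, core, lexer, parser} — 9 in total.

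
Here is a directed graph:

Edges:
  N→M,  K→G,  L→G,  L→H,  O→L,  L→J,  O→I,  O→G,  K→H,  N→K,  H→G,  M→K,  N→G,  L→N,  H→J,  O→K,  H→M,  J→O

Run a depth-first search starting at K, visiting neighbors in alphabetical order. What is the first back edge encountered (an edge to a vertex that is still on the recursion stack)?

O→K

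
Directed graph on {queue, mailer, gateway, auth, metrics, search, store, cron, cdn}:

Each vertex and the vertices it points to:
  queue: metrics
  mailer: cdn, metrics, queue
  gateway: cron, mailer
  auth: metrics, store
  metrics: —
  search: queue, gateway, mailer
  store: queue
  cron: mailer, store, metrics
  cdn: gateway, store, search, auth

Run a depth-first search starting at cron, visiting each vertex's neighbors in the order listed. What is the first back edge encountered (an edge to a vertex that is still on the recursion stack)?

gateway→cron

DFS from cron (visiting each vertex's neighbors in the order listed); mark gray on enter, black on exit:
cron gray
  mailer gray
    cdn gray
      gateway gray
        gateway→cron: cron is gray → back edge
First back edge: gateway → cron.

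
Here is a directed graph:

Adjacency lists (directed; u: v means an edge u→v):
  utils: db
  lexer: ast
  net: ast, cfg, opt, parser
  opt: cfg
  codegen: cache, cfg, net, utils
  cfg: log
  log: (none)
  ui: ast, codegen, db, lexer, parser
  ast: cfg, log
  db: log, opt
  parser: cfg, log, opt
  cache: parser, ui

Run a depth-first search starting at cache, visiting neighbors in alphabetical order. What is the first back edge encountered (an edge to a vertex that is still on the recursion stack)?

codegen→cache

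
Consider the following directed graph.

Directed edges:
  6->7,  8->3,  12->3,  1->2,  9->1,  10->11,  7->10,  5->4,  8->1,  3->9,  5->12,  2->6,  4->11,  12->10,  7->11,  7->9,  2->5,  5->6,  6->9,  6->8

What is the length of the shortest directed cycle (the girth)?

For each vertex v, BFS finds the shortest path from v back to v.
The shortest such closed walk is 2 → 6 → 9 → 1 → 2, length 4.

4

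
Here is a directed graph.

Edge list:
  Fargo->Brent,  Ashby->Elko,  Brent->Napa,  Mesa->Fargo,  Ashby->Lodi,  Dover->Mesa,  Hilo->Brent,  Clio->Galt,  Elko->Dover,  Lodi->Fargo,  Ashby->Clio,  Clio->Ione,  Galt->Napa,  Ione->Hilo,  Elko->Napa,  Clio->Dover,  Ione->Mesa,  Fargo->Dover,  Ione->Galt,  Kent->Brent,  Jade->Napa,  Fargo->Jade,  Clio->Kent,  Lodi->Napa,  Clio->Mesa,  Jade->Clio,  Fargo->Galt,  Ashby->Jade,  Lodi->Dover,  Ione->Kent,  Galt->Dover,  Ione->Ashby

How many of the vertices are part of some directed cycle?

A vertex is on a directed cycle iff it belongs to a strongly connected component of size ≥ 2 (or has a self-loop).
The vertices on cycles are {Clio, Elko, Galt, Ione, Jade, Lodi, Mesa, Ashby, Dover, Fargo} — 10 in total.

10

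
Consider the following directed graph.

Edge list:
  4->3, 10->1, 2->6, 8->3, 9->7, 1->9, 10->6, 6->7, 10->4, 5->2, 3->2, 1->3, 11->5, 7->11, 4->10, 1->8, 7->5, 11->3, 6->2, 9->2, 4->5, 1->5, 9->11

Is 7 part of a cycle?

Yes

7 is on a cycle iff 7 can reach itself via ≥1 edge.
7 → 5 → 2 → 6 → 7 — yes.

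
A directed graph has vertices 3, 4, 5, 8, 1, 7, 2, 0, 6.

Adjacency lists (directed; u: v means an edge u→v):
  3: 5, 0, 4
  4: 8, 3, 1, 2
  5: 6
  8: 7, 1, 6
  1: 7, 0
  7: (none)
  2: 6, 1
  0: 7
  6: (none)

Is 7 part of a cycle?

No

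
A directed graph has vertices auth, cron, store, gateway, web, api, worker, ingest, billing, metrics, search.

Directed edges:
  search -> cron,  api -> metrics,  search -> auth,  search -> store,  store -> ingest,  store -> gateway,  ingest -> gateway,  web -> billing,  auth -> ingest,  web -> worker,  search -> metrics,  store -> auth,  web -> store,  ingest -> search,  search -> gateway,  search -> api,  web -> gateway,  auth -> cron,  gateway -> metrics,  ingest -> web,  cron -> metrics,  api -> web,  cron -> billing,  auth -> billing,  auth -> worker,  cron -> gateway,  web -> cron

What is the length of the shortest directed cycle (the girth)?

3

For each vertex v, BFS finds the shortest path from v back to v.
The shortest such closed walk is auth → ingest → search → auth, length 3.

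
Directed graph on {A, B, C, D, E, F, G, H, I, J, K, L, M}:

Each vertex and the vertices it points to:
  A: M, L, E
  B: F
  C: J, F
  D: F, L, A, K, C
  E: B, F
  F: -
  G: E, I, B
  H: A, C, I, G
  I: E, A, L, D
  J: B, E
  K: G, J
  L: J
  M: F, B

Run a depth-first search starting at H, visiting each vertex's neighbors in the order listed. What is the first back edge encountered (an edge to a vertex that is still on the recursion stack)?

DFS from H (visiting each vertex's neighbors in the order listed); mark gray on enter, black on exit:
H gray
  A gray
    M gray
      F gray
      F black
      B gray
        B→F: F black — skip
      B black
    M black
    L gray
      J gray
        J→B: B black — skip
        E gray
          E→B: B black — skip
          E→F: F black — skip
        E black
      J black
    L black
    A→E: E black — skip
  A black
  C gray
    C→J: J black — skip
    C→F: F black — skip
  C black
  I gray
    I→E: E black — skip
    I→A: A black — skip
    I→L: L black — skip
    D gray
      D→F: F black — skip
      D→L: L black — skip
      D→A: A black — skip
      K gray
        G gray
          G→E: E black — skip
          G→I: I is gray → back edge
First back edge: G → I.

G→I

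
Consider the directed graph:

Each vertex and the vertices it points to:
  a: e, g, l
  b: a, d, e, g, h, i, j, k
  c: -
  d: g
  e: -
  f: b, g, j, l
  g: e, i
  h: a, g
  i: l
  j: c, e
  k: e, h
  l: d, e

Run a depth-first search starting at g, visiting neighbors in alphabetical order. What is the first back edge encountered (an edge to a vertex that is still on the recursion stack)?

DFS from g (visiting neighbors in alphabetical order); mark gray on enter, black on exit:
g gray
  e gray
  e black
  i gray
    l gray
      d gray
        d→g: g is gray → back edge
First back edge: d → g.

d→g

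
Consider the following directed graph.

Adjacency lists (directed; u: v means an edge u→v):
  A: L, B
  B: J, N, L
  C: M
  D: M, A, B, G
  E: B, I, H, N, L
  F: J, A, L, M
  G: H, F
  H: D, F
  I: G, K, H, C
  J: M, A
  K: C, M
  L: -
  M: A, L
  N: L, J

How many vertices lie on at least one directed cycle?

8

A vertex is on a directed cycle iff it belongs to a strongly connected component of size ≥ 2 (or has a self-loop).
The vertices on cycles are {A, B, D, G, H, J, M, N} — 8 in total.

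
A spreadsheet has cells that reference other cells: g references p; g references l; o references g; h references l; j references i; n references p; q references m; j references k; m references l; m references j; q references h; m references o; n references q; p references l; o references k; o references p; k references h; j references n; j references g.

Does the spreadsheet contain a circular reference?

Yes

DFS with white/gray/black marking, starting from k:
k gray
  h gray
    l gray
    l black
  h black
k black
g gray
  g→l: l black — skip
  p gray
    p→l: l black — skip
  p black
g black
i gray
i black
j gray
  n gray
    q gray
      m gray
        m→j: j is gray → back edge
Back edge found, so a cycle exists: j → n → q → m → j.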